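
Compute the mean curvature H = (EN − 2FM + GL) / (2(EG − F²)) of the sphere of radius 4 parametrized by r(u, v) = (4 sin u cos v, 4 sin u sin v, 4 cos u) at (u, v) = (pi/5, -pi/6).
H = -1/4

With E = 16, F = 0, G = 16*sin(u)^2, L = -4*sin(u)/Abs(sin(u)), M = 0, N = -4*sin(u)^3/Abs(sin(u)), assemble
  H = (EN − 2FM + GL) / (2(EG − F²)) = -sin(u)/(4*Abs(sin(u))).
At (u, v) = (pi/5, -pi/6): H = -1/4.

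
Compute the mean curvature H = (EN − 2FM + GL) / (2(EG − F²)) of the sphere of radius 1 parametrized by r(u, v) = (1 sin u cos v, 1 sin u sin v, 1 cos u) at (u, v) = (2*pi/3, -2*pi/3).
H = -1

With E = 1, F = 0, G = sin(u)^2, L = -sin(u)/Abs(sin(u)), M = 0, N = -sin(u)^3/Abs(sin(u)), assemble
  H = (EN − 2FM + GL) / (2(EG − F²)) = -sin(u)/Abs(sin(u)).
At (u, v) = (2*pi/3, -2*pi/3): H = -1.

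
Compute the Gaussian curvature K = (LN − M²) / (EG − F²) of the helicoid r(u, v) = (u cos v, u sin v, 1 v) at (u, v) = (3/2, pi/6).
K = -16/169

Coefficients of the first fundamental form: E = 1, F = 0, G = u^2 + 1.
Coefficients of the second fundamental form: L = 0, M = -1/sqrt(u^2 + 1), N = 0.
Assemble K = (LN − M²)/(EG − F²) = -1/(u^2 + 1)^2. At (u, v) = (3/2, pi/6): K = -16/169.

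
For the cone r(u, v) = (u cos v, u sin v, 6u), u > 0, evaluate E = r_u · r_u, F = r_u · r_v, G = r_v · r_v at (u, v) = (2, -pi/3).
E = 37;  F = 0;  G = 4

Partials: r_u = (cos(v), sin(v), 6), r_v = (-u*sin(v), u*cos(v), 0). As functions of (u, v):
  E = r_u · r_u = 37,
  F = r_u · r_v = 0,
  G = r_v · r_v = u^2.
Evaluating at (u, v) = (2, -pi/3): E = 37, F = 0, G = 4.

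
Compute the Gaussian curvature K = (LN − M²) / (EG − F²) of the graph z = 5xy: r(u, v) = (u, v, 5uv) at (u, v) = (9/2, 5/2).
K = -100/1760929

Coefficients of the first fundamental form: E = 25*v^2 + 1, F = 25*u*v, G = 25*u^2 + 1.
Coefficients of the second fundamental form: L = 0, M = 5/sqrt(25*u^2 + 25*v^2 + 1), N = 0.
Assemble K = (LN − M²)/(EG − F²) = -25/(625*u^4 + 1250*u^2*v^2 + 50*u^2 + 625*v^4 + 50*v^2 + 1). At (u, v) = (9/2, 5/2): K = -100/1760929.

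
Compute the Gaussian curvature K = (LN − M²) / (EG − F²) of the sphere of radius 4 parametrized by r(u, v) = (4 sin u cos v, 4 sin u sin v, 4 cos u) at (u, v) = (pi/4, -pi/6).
K = 1/16

Coefficients of the first fundamental form: E = 16, F = 0, G = 16*sin(u)^2.
Coefficients of the second fundamental form: L = -4*sin(u)/Abs(sin(u)), M = 0, N = -4*sin(u)^3/Abs(sin(u)).
Assemble K = (LN − M²)/(EG − F²) = 1/16. At (u, v) = (pi/4, -pi/6): K = 1/16.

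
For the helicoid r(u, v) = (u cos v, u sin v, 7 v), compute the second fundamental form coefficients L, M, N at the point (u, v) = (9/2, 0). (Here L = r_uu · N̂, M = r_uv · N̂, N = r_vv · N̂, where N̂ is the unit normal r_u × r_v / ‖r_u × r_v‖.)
L = 0;  M = -14*sqrt(277)/277;  N = 0

Compute the unit normal N̂(u, v) = (7*sin(v)/sqrt(u^2 + 49), -7*cos(v)/sqrt(u^2 + 49), u/sqrt(u^2 + 49)), and the second partials r_uu, r_uv, r_vv. Take dot products:
  L(u, v) = r_uu · N̂ = 0,
  M(u, v) = r_uv · N̂ = -7/sqrt(u^2 + 49),
  N(u, v) = r_vv · N̂ = 0.
Evaluating at (u, v) = (9/2, 0):
  L = 0, M = -14*sqrt(277)/277, N = 0.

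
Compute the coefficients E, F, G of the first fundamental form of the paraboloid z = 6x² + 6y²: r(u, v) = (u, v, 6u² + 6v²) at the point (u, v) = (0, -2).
E = 1;  F = 0;  G = 577

Partials: r_u = (1, 0, 12*u), r_v = (0, 1, 12*v). As functions of (u, v):
  E = r_u · r_u = 144*u^2 + 1,
  F = r_u · r_v = 144*u*v,
  G = r_v · r_v = 144*v^2 + 1.
Evaluating at (u, v) = (0, -2): E = 1, F = 0, G = 577.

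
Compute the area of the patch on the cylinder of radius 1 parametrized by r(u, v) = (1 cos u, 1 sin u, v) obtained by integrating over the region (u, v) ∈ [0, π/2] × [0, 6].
Area = 3*pi

Area = ∫∫ √(EG − F²) du dv with √(EG − F²) = 1. Integrating over [0, π/2] × [0, 6] gives 3*pi.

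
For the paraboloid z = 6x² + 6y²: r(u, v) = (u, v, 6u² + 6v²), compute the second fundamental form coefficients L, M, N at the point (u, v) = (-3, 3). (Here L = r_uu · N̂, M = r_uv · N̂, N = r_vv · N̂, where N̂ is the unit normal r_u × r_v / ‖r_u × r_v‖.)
L = 12*sqrt(2593)/2593;  M = 0;  N = 12*sqrt(2593)/2593

Compute the unit normal N̂(u, v) = (-12*u/sqrt(144*u^2 + 144*v^2 + 1), -12*v/sqrt(144*u^2 + 144*v^2 + 1), 1/sqrt(144*u^2 + 144*v^2 + 1)), and the second partials r_uu, r_uv, r_vv. Take dot products:
  L(u, v) = r_uu · N̂ = 12/sqrt(144*u^2 + 144*v^2 + 1),
  M(u, v) = r_uv · N̂ = 0,
  N(u, v) = r_vv · N̂ = 12/sqrt(144*u^2 + 144*v^2 + 1).
Evaluating at (u, v) = (-3, 3):
  L = 12*sqrt(2593)/2593, M = 0, N = 12*sqrt(2593)/2593.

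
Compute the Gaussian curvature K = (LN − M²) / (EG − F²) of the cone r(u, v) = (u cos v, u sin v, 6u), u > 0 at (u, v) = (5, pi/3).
K = 0

Coefficients of the first fundamental form: E = 37, F = 0, G = u^2.
Coefficients of the second fundamental form: L = 0, M = 0, N = 6*sqrt(37)*u^2/(37*Abs(u)).
Assemble K = (LN − M²)/(EG − F²) = 0. At (u, v) = (5, pi/3): K = 0.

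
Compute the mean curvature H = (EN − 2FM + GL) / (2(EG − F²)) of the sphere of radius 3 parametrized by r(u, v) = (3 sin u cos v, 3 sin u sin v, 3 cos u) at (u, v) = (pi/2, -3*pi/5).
H = -1/3

With E = 9, F = 0, G = 9*sin(u)^2, L = -3*sin(u)/Abs(sin(u)), M = 0, N = -3*sin(u)^3/Abs(sin(u)), assemble
  H = (EN − 2FM + GL) / (2(EG − F²)) = -sin(u)/(3*Abs(sin(u))).
At (u, v) = (pi/2, -3*pi/5): H = -1/3.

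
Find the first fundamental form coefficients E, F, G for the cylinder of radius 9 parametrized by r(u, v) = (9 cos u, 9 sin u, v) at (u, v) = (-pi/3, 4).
E = 81;  F = 0;  G = 1

Partials: r_u = (-9*sin(u), 9*cos(u), 0), r_v = (0, 0, 1). As functions of (u, v):
  E = r_u · r_u = 81,
  F = r_u · r_v = 0,
  G = r_v · r_v = 1.
Evaluating at (u, v) = (-pi/3, 4): E = 81, F = 0, G = 1.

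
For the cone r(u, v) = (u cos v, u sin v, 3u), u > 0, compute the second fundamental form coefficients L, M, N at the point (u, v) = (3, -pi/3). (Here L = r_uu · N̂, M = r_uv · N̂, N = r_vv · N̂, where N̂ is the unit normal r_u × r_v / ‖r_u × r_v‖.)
L = 0;  M = 0;  N = 9*sqrt(10)/10

Compute the unit normal N̂(u, v) = (-3*sqrt(10)*u*cos(v)/(10*Abs(u)), -3*sqrt(10)*u*sin(v)/(10*Abs(u)), sqrt(10)*u/(10*Abs(u))), and the second partials r_uu, r_uv, r_vv. Take dot products:
  L(u, v) = r_uu · N̂ = 0,
  M(u, v) = r_uv · N̂ = 0,
  N(u, v) = r_vv · N̂ = 3*sqrt(10)*u^2/(10*Abs(u)).
Evaluating at (u, v) = (3, -pi/3):
  L = 0, M = 0, N = 9*sqrt(10)/10.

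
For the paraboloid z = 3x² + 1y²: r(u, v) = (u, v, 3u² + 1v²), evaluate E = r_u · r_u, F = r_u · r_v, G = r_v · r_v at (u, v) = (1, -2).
E = 37;  F = -24;  G = 17

Partials: r_u = (1, 0, 6*u), r_v = (0, 1, 2*v). As functions of (u, v):
  E = r_u · r_u = 36*u^2 + 1,
  F = r_u · r_v = 12*u*v,
  G = r_v · r_v = 4*v^2 + 1.
Evaluating at (u, v) = (1, -2): E = 37, F = -24, G = 17.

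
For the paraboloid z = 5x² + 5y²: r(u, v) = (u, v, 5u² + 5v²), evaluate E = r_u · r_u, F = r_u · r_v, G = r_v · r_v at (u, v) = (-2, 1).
E = 401;  F = -200;  G = 101

Partials: r_u = (1, 0, 10*u), r_v = (0, 1, 10*v). As functions of (u, v):
  E = r_u · r_u = 100*u^2 + 1,
  F = r_u · r_v = 100*u*v,
  G = r_v · r_v = 100*v^2 + 1.
Evaluating at (u, v) = (-2, 1): E = 401, F = -200, G = 101.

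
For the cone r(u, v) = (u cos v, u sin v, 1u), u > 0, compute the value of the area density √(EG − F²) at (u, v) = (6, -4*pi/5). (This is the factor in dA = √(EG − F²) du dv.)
√(EG − F²)|_{(6, -4*pi/5)} = 6*sqrt(2)

E = 2, F = 0, G = u^2, so EG − F² = 2*u^2. Taking the positive square root: √(EG − F²) = sqrt(2)*Abs(u). At (u, v) = (6, -4*pi/5): 6*sqrt(2).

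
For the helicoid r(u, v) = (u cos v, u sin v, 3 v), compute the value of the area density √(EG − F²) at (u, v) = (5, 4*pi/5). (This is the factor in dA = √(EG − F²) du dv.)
√(EG − F²)|_{(5, 4*pi/5)} = sqrt(34)

E = 1, F = 0, G = u^2 + 9, so EG − F² = u^2 + 9. Taking the positive square root: √(EG − F²) = sqrt(u^2 + 9). At (u, v) = (5, 4*pi/5): sqrt(34).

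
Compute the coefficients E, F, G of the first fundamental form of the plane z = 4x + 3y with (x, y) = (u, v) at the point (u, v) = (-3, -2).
E = 17;  F = 12;  G = 10

Partials: r_u = (1, 0, 4), r_v = (0, 1, 3). As functions of (u, v):
  E = r_u · r_u = 17,
  F = r_u · r_v = 12,
  G = r_v · r_v = 10.
Evaluating at (u, v) = (-3, -2): E = 17, F = 12, G = 10.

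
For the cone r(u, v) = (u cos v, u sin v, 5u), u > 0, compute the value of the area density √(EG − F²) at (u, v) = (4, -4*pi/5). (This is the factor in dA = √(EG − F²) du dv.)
√(EG − F²)|_{(4, -4*pi/5)} = 4*sqrt(26)

E = 26, F = 0, G = u^2, so EG − F² = 26*u^2. Taking the positive square root: √(EG − F²) = sqrt(26)*Abs(u). At (u, v) = (4, -4*pi/5): 4*sqrt(26).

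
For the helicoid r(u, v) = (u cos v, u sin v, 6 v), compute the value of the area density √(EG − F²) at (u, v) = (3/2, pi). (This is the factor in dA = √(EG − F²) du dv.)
√(EG − F²)|_{(3/2, pi)} = 3*sqrt(17)/2

E = 1, F = 0, G = u^2 + 36, so EG − F² = u^2 + 36. Taking the positive square root: √(EG − F²) = sqrt(u^2 + 36). At (u, v) = (3/2, pi): 3*sqrt(17)/2.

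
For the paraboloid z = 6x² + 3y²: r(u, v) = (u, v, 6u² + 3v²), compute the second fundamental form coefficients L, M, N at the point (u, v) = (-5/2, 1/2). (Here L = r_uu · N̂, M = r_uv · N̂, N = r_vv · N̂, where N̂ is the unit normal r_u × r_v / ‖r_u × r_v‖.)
L = 6*sqrt(910)/455;  M = 0;  N = 3*sqrt(910)/455

Compute the unit normal N̂(u, v) = (-12*u/sqrt(144*u^2 + 36*v^2 + 1), -6*v/sqrt(144*u^2 + 36*v^2 + 1), 1/sqrt(144*u^2 + 36*v^2 + 1)), and the second partials r_uu, r_uv, r_vv. Take dot products:
  L(u, v) = r_uu · N̂ = 12/sqrt(144*u^2 + 36*v^2 + 1),
  M(u, v) = r_uv · N̂ = 0,
  N(u, v) = r_vv · N̂ = 6/sqrt(144*u^2 + 36*v^2 + 1).
Evaluating at (u, v) = (-5/2, 1/2):
  L = 6*sqrt(910)/455, M = 0, N = 3*sqrt(910)/455.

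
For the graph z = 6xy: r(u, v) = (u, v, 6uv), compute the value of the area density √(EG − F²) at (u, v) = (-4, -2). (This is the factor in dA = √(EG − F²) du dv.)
√(EG − F²)|_{(-4, -2)} = sqrt(721)

E = 36*v^2 + 1, F = 36*u*v, G = 36*u^2 + 1, so EG − F² = 36*u^2 + 36*v^2 + 1. Taking the positive square root: √(EG − F²) = sqrt(36*u^2 + 36*v^2 + 1). At (u, v) = (-4, -2): sqrt(721).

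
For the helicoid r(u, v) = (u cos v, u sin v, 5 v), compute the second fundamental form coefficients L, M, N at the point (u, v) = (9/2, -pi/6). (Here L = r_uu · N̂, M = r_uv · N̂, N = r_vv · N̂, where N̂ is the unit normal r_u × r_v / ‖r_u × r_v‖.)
L = 0;  M = -10*sqrt(181)/181;  N = 0

Compute the unit normal N̂(u, v) = (5*sin(v)/sqrt(u^2 + 25), -5*cos(v)/sqrt(u^2 + 25), u/sqrt(u^2 + 25)), and the second partials r_uu, r_uv, r_vv. Take dot products:
  L(u, v) = r_uu · N̂ = 0,
  M(u, v) = r_uv · N̂ = -5/sqrt(u^2 + 25),
  N(u, v) = r_vv · N̂ = 0.
Evaluating at (u, v) = (9/2, -pi/6):
  L = 0, M = -10*sqrt(181)/181, N = 0.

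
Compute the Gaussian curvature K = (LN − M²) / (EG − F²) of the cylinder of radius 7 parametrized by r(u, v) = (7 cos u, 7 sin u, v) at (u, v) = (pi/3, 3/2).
K = 0

Coefficients of the first fundamental form: E = 49, F = 0, G = 1.
Coefficients of the second fundamental form: L = -7, M = 0, N = 0.
Assemble K = (LN − M²)/(EG − F²) = 0. At (u, v) = (pi/3, 3/2): K = 0.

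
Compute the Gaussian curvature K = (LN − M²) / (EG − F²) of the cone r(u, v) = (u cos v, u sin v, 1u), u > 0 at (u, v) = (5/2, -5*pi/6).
K = 0

Coefficients of the first fundamental form: E = 2, F = 0, G = u^2.
Coefficients of the second fundamental form: L = 0, M = 0, N = sqrt(2)*u^2/(2*Abs(u)).
Assemble K = (LN − M²)/(EG − F²) = 0. At (u, v) = (5/2, -5*pi/6): K = 0.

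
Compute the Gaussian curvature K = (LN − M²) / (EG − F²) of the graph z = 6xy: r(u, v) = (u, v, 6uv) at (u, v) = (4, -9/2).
K = -9/426409

Coefficients of the first fundamental form: E = 36*v^2 + 1, F = 36*u*v, G = 36*u^2 + 1.
Coefficients of the second fundamental form: L = 0, M = 6/sqrt(36*u^2 + 36*v^2 + 1), N = 0.
Assemble K = (LN − M²)/(EG − F²) = -36/(1296*u^4 + 2592*u^2*v^2 + 72*u^2 + 1296*v^4 + 72*v^2 + 1). At (u, v) = (4, -9/2): K = -9/426409.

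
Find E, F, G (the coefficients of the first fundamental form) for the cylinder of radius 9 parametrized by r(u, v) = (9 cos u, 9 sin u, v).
E = 81;  F = 0;  G = 1

Compute partials: r_u = (-9*sin(u), 9*cos(u), 0), r_v = (0, 0, 1). Then
  E = r_u · r_u = 81,
  F = r_u · r_v = 0,
  G = r_v · r_v = 1.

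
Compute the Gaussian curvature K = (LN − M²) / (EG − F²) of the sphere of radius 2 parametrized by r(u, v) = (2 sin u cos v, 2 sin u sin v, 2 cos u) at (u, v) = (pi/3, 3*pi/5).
K = 1/4

Coefficients of the first fundamental form: E = 4, F = 0, G = 4*sin(u)^2.
Coefficients of the second fundamental form: L = -2*sin(u)/Abs(sin(u)), M = 0, N = -2*sin(u)^3/Abs(sin(u)).
Assemble K = (LN − M²)/(EG − F²) = 1/4. At (u, v) = (pi/3, 3*pi/5): K = 1/4.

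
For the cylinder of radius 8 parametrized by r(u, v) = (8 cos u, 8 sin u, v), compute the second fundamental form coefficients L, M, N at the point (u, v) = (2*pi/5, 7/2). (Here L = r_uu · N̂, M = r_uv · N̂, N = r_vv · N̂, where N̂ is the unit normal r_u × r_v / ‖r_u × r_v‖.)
L = -8;  M = 0;  N = 0

Compute the unit normal N̂(u, v) = (cos(u), sin(u), 0), and the second partials r_uu, r_uv, r_vv. Take dot products:
  L(u, v) = r_uu · N̂ = -8,
  M(u, v) = r_uv · N̂ = 0,
  N(u, v) = r_vv · N̂ = 0.
Evaluating at (u, v) = (2*pi/5, 7/2):
  L = -8, M = 0, N = 0.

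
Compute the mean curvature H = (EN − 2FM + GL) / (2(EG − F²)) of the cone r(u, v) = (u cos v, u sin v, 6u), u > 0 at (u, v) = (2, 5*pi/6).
H = 3*sqrt(37)/74

With E = 37, F = 0, G = u^2, L = 0, M = 0, N = 6*sqrt(37)*u^2/(37*Abs(u)), assemble
  H = (EN − 2FM + GL) / (2(EG − F²)) = 3*sqrt(37)/(37*Abs(u)).
At (u, v) = (2, 5*pi/6): H = 3*sqrt(37)/74.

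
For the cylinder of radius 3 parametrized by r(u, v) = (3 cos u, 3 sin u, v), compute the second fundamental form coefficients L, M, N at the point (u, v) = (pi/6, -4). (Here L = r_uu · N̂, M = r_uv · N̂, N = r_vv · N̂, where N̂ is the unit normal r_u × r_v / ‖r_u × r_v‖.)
L = -3;  M = 0;  N = 0

Compute the unit normal N̂(u, v) = (cos(u), sin(u), 0), and the second partials r_uu, r_uv, r_vv. Take dot products:
  L(u, v) = r_uu · N̂ = -3,
  M(u, v) = r_uv · N̂ = 0,
  N(u, v) = r_vv · N̂ = 0.
Evaluating at (u, v) = (pi/6, -4):
  L = -3, M = 0, N = 0.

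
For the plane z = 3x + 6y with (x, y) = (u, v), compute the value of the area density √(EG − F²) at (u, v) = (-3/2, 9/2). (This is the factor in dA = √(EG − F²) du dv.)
√(EG − F²)|_{(-3/2, 9/2)} = sqrt(46)

E = 10, F = 18, G = 37, so EG − F² = 46. Taking the positive square root: √(EG − F²) = sqrt(46). At (u, v) = (-3/2, 9/2): sqrt(46).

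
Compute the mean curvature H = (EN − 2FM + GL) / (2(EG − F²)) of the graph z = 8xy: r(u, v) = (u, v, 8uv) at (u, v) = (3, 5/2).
H = -3840*sqrt(977)/954529

With E = 64*v^2 + 1, F = 64*u*v, G = 64*u^2 + 1, L = 0, M = 8/sqrt(64*u^2 + 64*v^2 + 1), N = 0, assemble
  H = (EN − 2FM + GL) / (2(EG − F²)) = -512*u*v/(64*u^2 + 64*v^2 + 1)^(3/2).
At (u, v) = (3, 5/2): H = -3840*sqrt(977)/954529.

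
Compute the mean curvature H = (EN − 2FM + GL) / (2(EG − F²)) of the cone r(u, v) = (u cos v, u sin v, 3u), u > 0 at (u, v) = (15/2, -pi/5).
H = sqrt(10)/50

With E = 10, F = 0, G = u^2, L = 0, M = 0, N = 3*sqrt(10)*u^2/(10*Abs(u)), assemble
  H = (EN − 2FM + GL) / (2(EG − F²)) = 3*sqrt(10)/(20*Abs(u)).
At (u, v) = (15/2, -pi/5): H = sqrt(10)/50.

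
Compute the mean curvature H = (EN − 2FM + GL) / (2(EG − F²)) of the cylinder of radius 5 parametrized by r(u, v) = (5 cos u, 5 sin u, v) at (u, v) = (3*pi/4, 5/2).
H = -1/10

With E = 25, F = 0, G = 1, L = -5, M = 0, N = 0, assemble
  H = (EN − 2FM + GL) / (2(EG − F²)) = -1/10.
At (u, v) = (3*pi/4, 5/2): H = -1/10.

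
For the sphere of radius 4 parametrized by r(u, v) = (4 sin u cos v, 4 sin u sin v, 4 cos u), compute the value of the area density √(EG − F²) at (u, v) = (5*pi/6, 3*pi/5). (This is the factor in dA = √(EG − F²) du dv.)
√(EG − F²)|_{(5*pi/6, 3*pi/5)} = 8

E = 16, F = 0, G = 16*sin(u)^2, so EG − F² = 256*sin(u)^2. Taking the positive square root: √(EG − F²) = 16*Abs(sin(u)). At (u, v) = (5*pi/6, 3*pi/5): 8.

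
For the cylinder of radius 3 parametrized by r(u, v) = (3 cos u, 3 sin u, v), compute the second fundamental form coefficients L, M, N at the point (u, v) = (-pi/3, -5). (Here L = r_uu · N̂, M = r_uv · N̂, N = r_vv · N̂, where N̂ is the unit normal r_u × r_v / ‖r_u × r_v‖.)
L = -3;  M = 0;  N = 0

Compute the unit normal N̂(u, v) = (cos(u), sin(u), 0), and the second partials r_uu, r_uv, r_vv. Take dot products:
  L(u, v) = r_uu · N̂ = -3,
  M(u, v) = r_uv · N̂ = 0,
  N(u, v) = r_vv · N̂ = 0.
Evaluating at (u, v) = (-pi/3, -5):
  L = -3, M = 0, N = 0.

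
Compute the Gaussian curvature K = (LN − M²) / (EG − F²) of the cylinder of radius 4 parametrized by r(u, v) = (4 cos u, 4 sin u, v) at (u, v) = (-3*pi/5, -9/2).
K = 0

Coefficients of the first fundamental form: E = 16, F = 0, G = 1.
Coefficients of the second fundamental form: L = -4, M = 0, N = 0.
Assemble K = (LN − M²)/(EG − F²) = 0. At (u, v) = (-3*pi/5, -9/2): K = 0.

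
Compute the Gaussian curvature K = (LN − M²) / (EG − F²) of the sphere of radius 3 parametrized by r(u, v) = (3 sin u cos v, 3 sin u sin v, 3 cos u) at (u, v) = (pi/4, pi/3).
K = 1/9

Coefficients of the first fundamental form: E = 9, F = 0, G = 9*sin(u)^2.
Coefficients of the second fundamental form: L = -3*sin(u)/Abs(sin(u)), M = 0, N = -3*sin(u)^3/Abs(sin(u)).
Assemble K = (LN − M²)/(EG − F²) = 1/9. At (u, v) = (pi/4, pi/3): K = 1/9.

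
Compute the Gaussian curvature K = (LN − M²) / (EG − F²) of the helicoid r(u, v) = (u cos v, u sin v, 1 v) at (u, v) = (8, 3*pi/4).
K = -1/4225

Coefficients of the first fundamental form: E = 1, F = 0, G = u^2 + 1.
Coefficients of the second fundamental form: L = 0, M = -1/sqrt(u^2 + 1), N = 0.
Assemble K = (LN − M²)/(EG − F²) = -1/(u^2 + 1)^2. At (u, v) = (8, 3*pi/4): K = -1/4225.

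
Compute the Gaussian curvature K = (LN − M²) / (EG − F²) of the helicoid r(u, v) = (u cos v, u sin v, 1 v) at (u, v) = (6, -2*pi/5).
K = -1/1369

Coefficients of the first fundamental form: E = 1, F = 0, G = u^2 + 1.
Coefficients of the second fundamental form: L = 0, M = -1/sqrt(u^2 + 1), N = 0.
Assemble K = (LN − M²)/(EG − F²) = -1/(u^2 + 1)^2. At (u, v) = (6, -2*pi/5): K = -1/1369.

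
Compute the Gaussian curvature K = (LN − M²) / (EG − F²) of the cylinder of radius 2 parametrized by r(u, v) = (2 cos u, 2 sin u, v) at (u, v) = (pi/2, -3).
K = 0

Coefficients of the first fundamental form: E = 4, F = 0, G = 1.
Coefficients of the second fundamental form: L = -2, M = 0, N = 0.
Assemble K = (LN − M²)/(EG − F²) = 0. At (u, v) = (pi/2, -3): K = 0.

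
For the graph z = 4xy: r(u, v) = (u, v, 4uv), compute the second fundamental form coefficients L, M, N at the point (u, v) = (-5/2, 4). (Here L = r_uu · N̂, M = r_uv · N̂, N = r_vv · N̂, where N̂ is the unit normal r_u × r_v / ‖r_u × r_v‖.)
L = 0;  M = 4*sqrt(357)/357;  N = 0

Compute the unit normal N̂(u, v) = (-4*v/sqrt(16*u^2 + 16*v^2 + 1), -4*u/sqrt(16*u^2 + 16*v^2 + 1), 1/sqrt(16*u^2 + 16*v^2 + 1)), and the second partials r_uu, r_uv, r_vv. Take dot products:
  L(u, v) = r_uu · N̂ = 0,
  M(u, v) = r_uv · N̂ = 4/sqrt(16*u^2 + 16*v^2 + 1),
  N(u, v) = r_vv · N̂ = 0.
Evaluating at (u, v) = (-5/2, 4):
  L = 0, M = 4*sqrt(357)/357, N = 0.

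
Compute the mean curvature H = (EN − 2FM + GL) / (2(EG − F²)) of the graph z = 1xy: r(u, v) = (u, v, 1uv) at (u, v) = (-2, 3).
H = 3*sqrt(14)/98

With E = v^2 + 1, F = u*v, G = u^2 + 1, L = 0, M = 1/sqrt(u^2 + v^2 + 1), N = 0, assemble
  H = (EN − 2FM + GL) / (2(EG − F²)) = -u*v/(u^2 + v^2 + 1)^(3/2).
At (u, v) = (-2, 3): H = 3*sqrt(14)/98.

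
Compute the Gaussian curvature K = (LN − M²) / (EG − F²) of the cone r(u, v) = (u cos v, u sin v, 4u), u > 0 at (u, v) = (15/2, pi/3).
K = 0

Coefficients of the first fundamental form: E = 17, F = 0, G = u^2.
Coefficients of the second fundamental form: L = 0, M = 0, N = 4*sqrt(17)*u^2/(17*Abs(u)).
Assemble K = (LN − M²)/(EG − F²) = 0. At (u, v) = (15/2, pi/3): K = 0.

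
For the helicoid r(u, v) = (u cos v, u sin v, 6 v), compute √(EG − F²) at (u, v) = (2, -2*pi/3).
√(EG − F²)|_{(2, -2*pi/3)} = 2*sqrt(10)

E = 1, F = 0, G = u^2 + 36; EG − F² = u^2 + 36; √(EG − F²) = sqrt(u^2 + 36). At the given point: 2*sqrt(10).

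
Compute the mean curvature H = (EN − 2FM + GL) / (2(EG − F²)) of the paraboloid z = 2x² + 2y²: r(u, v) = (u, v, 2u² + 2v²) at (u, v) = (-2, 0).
H = 132*sqrt(65)/4225

With E = 16*u^2 + 1, F = 16*u*v, G = 16*v^2 + 1, L = 4/sqrt(16*u^2 + 16*v^2 + 1), M = 0, N = 4/sqrt(16*u^2 + 16*v^2 + 1), assemble
  H = (EN − 2FM + GL) / (2(EG − F²)) = 4*(8*u^2 + 8*v^2 + 1)/(16*u^2 + 16*v^2 + 1)^(3/2).
At (u, v) = (-2, 0): H = 132*sqrt(65)/4225.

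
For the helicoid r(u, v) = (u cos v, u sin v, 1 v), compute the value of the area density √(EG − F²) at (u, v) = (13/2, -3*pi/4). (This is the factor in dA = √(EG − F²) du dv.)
√(EG − F²)|_{(13/2, -3*pi/4)} = sqrt(173)/2

E = 1, F = 0, G = u^2 + 1, so EG − F² = u^2 + 1. Taking the positive square root: √(EG − F²) = sqrt(u^2 + 1). At (u, v) = (13/2, -3*pi/4): sqrt(173)/2.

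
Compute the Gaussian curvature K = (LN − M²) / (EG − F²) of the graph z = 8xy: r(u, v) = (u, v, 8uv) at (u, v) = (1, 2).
K = -64/103041

Coefficients of the first fundamental form: E = 64*v^2 + 1, F = 64*u*v, G = 64*u^2 + 1.
Coefficients of the second fundamental form: L = 0, M = 8/sqrt(64*u^2 + 64*v^2 + 1), N = 0.
Assemble K = (LN − M²)/(EG − F²) = -64/(4096*u^4 + 8192*u^2*v^2 + 128*u^2 + 4096*v^4 + 128*v^2 + 1). At (u, v) = (1, 2): K = -64/103041.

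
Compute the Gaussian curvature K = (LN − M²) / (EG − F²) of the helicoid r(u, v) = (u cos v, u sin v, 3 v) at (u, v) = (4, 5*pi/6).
K = -9/625

Coefficients of the first fundamental form: E = 1, F = 0, G = u^2 + 9.
Coefficients of the second fundamental form: L = 0, M = -3/sqrt(u^2 + 9), N = 0.
Assemble K = (LN − M²)/(EG − F²) = -9/(u^2 + 9)^2. At (u, v) = (4, 5*pi/6): K = -9/625.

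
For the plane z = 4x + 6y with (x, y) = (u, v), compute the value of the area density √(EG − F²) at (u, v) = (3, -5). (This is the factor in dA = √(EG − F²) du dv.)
√(EG − F²)|_{(3, -5)} = sqrt(53)

E = 17, F = 24, G = 37, so EG − F² = 53. Taking the positive square root: √(EG − F²) = sqrt(53). At (u, v) = (3, -5): sqrt(53).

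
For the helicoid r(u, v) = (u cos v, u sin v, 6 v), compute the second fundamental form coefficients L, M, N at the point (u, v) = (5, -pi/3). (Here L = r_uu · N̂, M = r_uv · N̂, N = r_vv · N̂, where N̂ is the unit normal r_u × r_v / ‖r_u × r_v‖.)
L = 0;  M = -6*sqrt(61)/61;  N = 0

Compute the unit normal N̂(u, v) = (6*sin(v)/sqrt(u^2 + 36), -6*cos(v)/sqrt(u^2 + 36), u/sqrt(u^2 + 36)), and the second partials r_uu, r_uv, r_vv. Take dot products:
  L(u, v) = r_uu · N̂ = 0,
  M(u, v) = r_uv · N̂ = -6/sqrt(u^2 + 36),
  N(u, v) = r_vv · N̂ = 0.
Evaluating at (u, v) = (5, -pi/3):
  L = 0, M = -6*sqrt(61)/61, N = 0.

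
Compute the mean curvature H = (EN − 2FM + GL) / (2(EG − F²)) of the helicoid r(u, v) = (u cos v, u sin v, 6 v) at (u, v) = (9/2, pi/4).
H = 0

With E = 1, F = 0, G = u^2 + 36, L = 0, M = -6/sqrt(u^2 + 36), N = 0, assemble
  H = (EN − 2FM + GL) / (2(EG − F²)) = 0.
At (u, v) = (9/2, pi/4): H = 0.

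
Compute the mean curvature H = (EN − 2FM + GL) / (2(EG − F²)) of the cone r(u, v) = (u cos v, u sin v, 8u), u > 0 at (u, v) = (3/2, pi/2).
H = 8*sqrt(65)/195

With E = 65, F = 0, G = u^2, L = 0, M = 0, N = 8*sqrt(65)*u^2/(65*Abs(u)), assemble
  H = (EN − 2FM + GL) / (2(EG − F²)) = 4*sqrt(65)/(65*Abs(u)).
At (u, v) = (3/2, pi/2): H = 8*sqrt(65)/195.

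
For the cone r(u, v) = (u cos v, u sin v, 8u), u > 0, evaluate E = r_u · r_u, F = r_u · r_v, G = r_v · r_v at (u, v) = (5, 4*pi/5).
E = 65;  F = 0;  G = 25

Partials: r_u = (cos(v), sin(v), 8), r_v = (-u*sin(v), u*cos(v), 0). As functions of (u, v):
  E = r_u · r_u = 65,
  F = r_u · r_v = 0,
  G = r_v · r_v = u^2.
Evaluating at (u, v) = (5, 4*pi/5): E = 65, F = 0, G = 25.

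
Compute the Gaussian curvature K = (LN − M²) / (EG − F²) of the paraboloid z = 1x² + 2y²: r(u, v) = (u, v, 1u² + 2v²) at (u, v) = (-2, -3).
K = 8/25921

Coefficients of the first fundamental form: E = 4*u^2 + 1, F = 8*u*v, G = 16*v^2 + 1.
Coefficients of the second fundamental form: L = 2/sqrt(4*u^2 + 16*v^2 + 1), M = 0, N = 4/sqrt(4*u^2 + 16*v^2 + 1).
Assemble K = (LN − M²)/(EG − F²) = 8/(16*u^4 + 128*u^2*v^2 + 8*u^2 + 256*v^4 + 32*v^2 + 1). At (u, v) = (-2, -3): K = 8/25921.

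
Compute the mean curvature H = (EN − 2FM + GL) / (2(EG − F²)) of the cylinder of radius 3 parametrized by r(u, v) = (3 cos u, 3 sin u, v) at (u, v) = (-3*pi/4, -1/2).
H = -1/6

With E = 9, F = 0, G = 1, L = -3, M = 0, N = 0, assemble
  H = (EN − 2FM + GL) / (2(EG − F²)) = -1/6.
At (u, v) = (-3*pi/4, -1/2): H = -1/6.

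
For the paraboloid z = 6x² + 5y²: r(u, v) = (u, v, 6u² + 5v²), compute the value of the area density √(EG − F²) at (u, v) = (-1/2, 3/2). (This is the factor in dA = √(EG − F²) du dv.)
√(EG − F²)|_{(-1/2, 3/2)} = sqrt(262)

E = 144*u^2 + 1, F = 120*u*v, G = 100*v^2 + 1, so EG − F² = 144*u^2 + 100*v^2 + 1. Taking the positive square root: √(EG − F²) = sqrt(144*u^2 + 100*v^2 + 1). At (u, v) = (-1/2, 3/2): sqrt(262).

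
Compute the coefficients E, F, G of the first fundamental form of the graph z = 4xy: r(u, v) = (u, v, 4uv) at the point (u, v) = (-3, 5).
E = 401;  F = -240;  G = 145

Partials: r_u = (1, 0, 4*v), r_v = (0, 1, 4*u). As functions of (u, v):
  E = r_u · r_u = 16*v^2 + 1,
  F = r_u · r_v = 16*u*v,
  G = r_v · r_v = 16*u^2 + 1.
Evaluating at (u, v) = (-3, 5): E = 401, F = -240, G = 145.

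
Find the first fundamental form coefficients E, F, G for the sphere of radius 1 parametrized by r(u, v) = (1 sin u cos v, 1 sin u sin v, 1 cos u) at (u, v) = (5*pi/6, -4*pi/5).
E = 1;  F = 0;  G = 1/4

Partials: r_u = (cos(u)*cos(v), sin(v)*cos(u), -sin(u)), r_v = (-sin(u)*sin(v), sin(u)*cos(v), 0). As functions of (u, v):
  E = r_u · r_u = 1,
  F = r_u · r_v = 0,
  G = r_v · r_v = sin(u)^2.
Evaluating at (u, v) = (5*pi/6, -4*pi/5): E = 1, F = 0, G = 1/4.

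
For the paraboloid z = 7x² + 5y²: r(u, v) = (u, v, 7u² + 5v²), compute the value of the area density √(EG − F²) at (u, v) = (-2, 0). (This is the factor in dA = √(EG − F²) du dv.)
√(EG − F²)|_{(-2, 0)} = sqrt(785)

E = 196*u^2 + 1, F = 140*u*v, G = 100*v^2 + 1, so EG − F² = 196*u^2 + 100*v^2 + 1. Taking the positive square root: √(EG − F²) = sqrt(196*u^2 + 100*v^2 + 1). At (u, v) = (-2, 0): sqrt(785).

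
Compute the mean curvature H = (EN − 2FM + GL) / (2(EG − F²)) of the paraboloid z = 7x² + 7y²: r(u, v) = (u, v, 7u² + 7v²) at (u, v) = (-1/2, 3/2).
H = 3444*sqrt(491)/241081

With E = 196*u^2 + 1, F = 196*u*v, G = 196*v^2 + 1, L = 14/sqrt(196*u^2 + 196*v^2 + 1), M = 0, N = 14/sqrt(196*u^2 + 196*v^2 + 1), assemble
  H = (EN − 2FM + GL) / (2(EG − F²)) = 14*(98*u^2 + 98*v^2 + 1)/(196*u^2 + 196*v^2 + 1)^(3/2).
At (u, v) = (-1/2, 3/2): H = 3444*sqrt(491)/241081.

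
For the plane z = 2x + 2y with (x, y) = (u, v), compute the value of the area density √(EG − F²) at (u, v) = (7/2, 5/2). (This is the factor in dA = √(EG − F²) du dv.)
√(EG − F²)|_{(7/2, 5/2)} = 3

E = 5, F = 4, G = 5, so EG − F² = 9. Taking the positive square root: √(EG − F²) = 3. At (u, v) = (7/2, 5/2): 3.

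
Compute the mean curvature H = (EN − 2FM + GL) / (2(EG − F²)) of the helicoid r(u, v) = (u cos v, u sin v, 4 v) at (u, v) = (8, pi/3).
H = 0

With E = 1, F = 0, G = u^2 + 16, L = 0, M = -4/sqrt(u^2 + 16), N = 0, assemble
  H = (EN − 2FM + GL) / (2(EG − F²)) = 0.
At (u, v) = (8, pi/3): H = 0.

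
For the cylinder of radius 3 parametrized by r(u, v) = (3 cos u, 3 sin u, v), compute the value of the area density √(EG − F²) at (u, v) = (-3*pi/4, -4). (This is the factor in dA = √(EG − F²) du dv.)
√(EG − F²)|_{(-3*pi/4, -4)} = 3

E = 9, F = 0, G = 1, so EG − F² = 9. Taking the positive square root: √(EG − F²) = 3. At (u, v) = (-3*pi/4, -4): 3.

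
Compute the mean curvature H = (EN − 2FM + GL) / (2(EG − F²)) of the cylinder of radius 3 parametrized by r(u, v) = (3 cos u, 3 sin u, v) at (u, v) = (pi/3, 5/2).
H = -1/6

With E = 9, F = 0, G = 1, L = -3, M = 0, N = 0, assemble
  H = (EN − 2FM + GL) / (2(EG − F²)) = -1/6.
At (u, v) = (pi/3, 5/2): H = -1/6.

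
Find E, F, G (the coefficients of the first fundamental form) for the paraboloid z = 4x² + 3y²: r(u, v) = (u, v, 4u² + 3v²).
E = 64*u^2 + 1;  F = 48*u*v;  G = 36*v^2 + 1

Compute partials: r_u = (1, 0, 8*u), r_v = (0, 1, 6*v). Then
  E = r_u · r_u = 64*u^2 + 1,
  F = r_u · r_v = 48*u*v,
  G = r_v · r_v = 36*v^2 + 1.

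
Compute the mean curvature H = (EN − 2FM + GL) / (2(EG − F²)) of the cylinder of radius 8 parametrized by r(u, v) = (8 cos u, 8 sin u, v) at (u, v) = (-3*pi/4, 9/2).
H = -1/16

With E = 64, F = 0, G = 1, L = -8, M = 0, N = 0, assemble
  H = (EN − 2FM + GL) / (2(EG − F²)) = -1/16.
At (u, v) = (-3*pi/4, 9/2): H = -1/16.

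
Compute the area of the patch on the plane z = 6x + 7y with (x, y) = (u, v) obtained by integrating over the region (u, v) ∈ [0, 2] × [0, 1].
Area = 2*sqrt(86)

Area = ∫∫ √(EG − F²) du dv with √(EG − F²) = sqrt(86). Integrating over [0, 2] × [0, 1] gives 2*sqrt(86).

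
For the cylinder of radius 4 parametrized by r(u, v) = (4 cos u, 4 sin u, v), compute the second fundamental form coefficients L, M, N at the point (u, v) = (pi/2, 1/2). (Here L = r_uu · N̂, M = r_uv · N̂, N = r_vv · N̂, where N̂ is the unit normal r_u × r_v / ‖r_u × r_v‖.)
L = -4;  M = 0;  N = 0

Compute the unit normal N̂(u, v) = (cos(u), sin(u), 0), and the second partials r_uu, r_uv, r_vv. Take dot products:
  L(u, v) = r_uu · N̂ = -4,
  M(u, v) = r_uv · N̂ = 0,
  N(u, v) = r_vv · N̂ = 0.
Evaluating at (u, v) = (pi/2, 1/2):
  L = -4, M = 0, N = 0.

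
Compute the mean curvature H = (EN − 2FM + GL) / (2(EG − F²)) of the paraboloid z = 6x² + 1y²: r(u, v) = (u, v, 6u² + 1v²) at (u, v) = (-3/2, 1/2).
H = 337*sqrt(326)/106276

With E = 144*u^2 + 1, F = 24*u*v, G = 4*v^2 + 1, L = 12/sqrt(144*u^2 + 4*v^2 + 1), M = 0, N = 2/sqrt(144*u^2 + 4*v^2 + 1), assemble
  H = (EN − 2FM + GL) / (2(EG − F²)) = (144*u^2 + 24*v^2 + 7)/(144*u^2 + 4*v^2 + 1)^(3/2).
At (u, v) = (-3/2, 1/2): H = 337*sqrt(326)/106276.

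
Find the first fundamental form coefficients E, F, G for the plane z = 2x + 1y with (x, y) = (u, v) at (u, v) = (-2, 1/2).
E = 5;  F = 2;  G = 2

Partials: r_u = (1, 0, 2), r_v = (0, 1, 1). As functions of (u, v):
  E = r_u · r_u = 5,
  F = r_u · r_v = 2,
  G = r_v · r_v = 2.
Evaluating at (u, v) = (-2, 1/2): E = 5, F = 2, G = 2.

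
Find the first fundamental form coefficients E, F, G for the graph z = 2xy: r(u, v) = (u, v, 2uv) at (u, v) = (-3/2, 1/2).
E = 2;  F = -3;  G = 10

Partials: r_u = (1, 0, 2*v), r_v = (0, 1, 2*u). As functions of (u, v):
  E = r_u · r_u = 4*v^2 + 1,
  F = r_u · r_v = 4*u*v,
  G = r_v · r_v = 4*u^2 + 1.
Evaluating at (u, v) = (-3/2, 1/2): E = 2, F = -3, G = 10.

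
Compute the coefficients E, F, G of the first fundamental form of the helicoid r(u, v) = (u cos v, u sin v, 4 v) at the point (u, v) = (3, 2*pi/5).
E = 1;  F = 0;  G = 25

Partials: r_u = (cos(v), sin(v), 0), r_v = (-u*sin(v), u*cos(v), 4). As functions of (u, v):
  E = r_u · r_u = 1,
  F = r_u · r_v = 0,
  G = r_v · r_v = u^2 + 16.
Evaluating at (u, v) = (3, 2*pi/5): E = 1, F = 0, G = 25.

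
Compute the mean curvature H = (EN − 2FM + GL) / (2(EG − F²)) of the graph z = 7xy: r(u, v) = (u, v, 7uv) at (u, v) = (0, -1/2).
H = 0

With E = 49*v^2 + 1, F = 49*u*v, G = 49*u^2 + 1, L = 0, M = 7/sqrt(49*u^2 + 49*v^2 + 1), N = 0, assemble
  H = (EN − 2FM + GL) / (2(EG − F²)) = -343*u*v/(49*u^2 + 49*v^2 + 1)^(3/2).
At (u, v) = (0, -1/2): H = 0.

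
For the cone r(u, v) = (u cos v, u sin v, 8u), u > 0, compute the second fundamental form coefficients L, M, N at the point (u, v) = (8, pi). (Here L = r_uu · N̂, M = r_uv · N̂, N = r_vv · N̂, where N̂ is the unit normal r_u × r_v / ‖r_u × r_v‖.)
L = 0;  M = 0;  N = 64*sqrt(65)/65

Compute the unit normal N̂(u, v) = (-8*sqrt(65)*u*cos(v)/(65*Abs(u)), -8*sqrt(65)*u*sin(v)/(65*Abs(u)), sqrt(65)*u/(65*Abs(u))), and the second partials r_uu, r_uv, r_vv. Take dot products:
  L(u, v) = r_uu · N̂ = 0,
  M(u, v) = r_uv · N̂ = 0,
  N(u, v) = r_vv · N̂ = 8*sqrt(65)*u^2/(65*Abs(u)).
Evaluating at (u, v) = (8, pi):
  L = 0, M = 0, N = 64*sqrt(65)/65.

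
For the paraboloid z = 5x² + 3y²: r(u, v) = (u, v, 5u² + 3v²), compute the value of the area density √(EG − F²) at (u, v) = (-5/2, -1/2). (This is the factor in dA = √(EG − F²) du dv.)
√(EG − F²)|_{(-5/2, -1/2)} = sqrt(635)

E = 100*u^2 + 1, F = 60*u*v, G = 36*v^2 + 1, so EG − F² = 100*u^2 + 36*v^2 + 1. Taking the positive square root: √(EG − F²) = sqrt(100*u^2 + 36*v^2 + 1). At (u, v) = (-5/2, -1/2): sqrt(635).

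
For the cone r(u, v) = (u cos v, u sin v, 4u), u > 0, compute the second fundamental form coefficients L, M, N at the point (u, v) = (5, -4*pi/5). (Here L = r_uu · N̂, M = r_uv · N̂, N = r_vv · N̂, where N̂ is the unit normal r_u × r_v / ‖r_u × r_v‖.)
L = 0;  M = 0;  N = 20*sqrt(17)/17

Compute the unit normal N̂(u, v) = (-4*sqrt(17)*u*cos(v)/(17*Abs(u)), -4*sqrt(17)*u*sin(v)/(17*Abs(u)), sqrt(17)*u/(17*Abs(u))), and the second partials r_uu, r_uv, r_vv. Take dot products:
  L(u, v) = r_uu · N̂ = 0,
  M(u, v) = r_uv · N̂ = 0,
  N(u, v) = r_vv · N̂ = 4*sqrt(17)*u^2/(17*Abs(u)).
Evaluating at (u, v) = (5, -4*pi/5):
  L = 0, M = 0, N = 20*sqrt(17)/17.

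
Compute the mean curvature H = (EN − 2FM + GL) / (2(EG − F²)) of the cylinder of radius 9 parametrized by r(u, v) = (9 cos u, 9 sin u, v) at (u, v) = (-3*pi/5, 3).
H = -1/18

With E = 81, F = 0, G = 1, L = -9, M = 0, N = 0, assemble
  H = (EN − 2FM + GL) / (2(EG − F²)) = -1/18.
At (u, v) = (-3*pi/5, 3): H = -1/18.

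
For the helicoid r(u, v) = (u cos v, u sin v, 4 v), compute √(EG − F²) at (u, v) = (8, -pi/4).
√(EG − F²)|_{(8, -pi/4)} = 4*sqrt(5)

E = 1, F = 0, G = u^2 + 16; EG − F² = u^2 + 16; √(EG − F²) = sqrt(u^2 + 16). At the given point: 4*sqrt(5).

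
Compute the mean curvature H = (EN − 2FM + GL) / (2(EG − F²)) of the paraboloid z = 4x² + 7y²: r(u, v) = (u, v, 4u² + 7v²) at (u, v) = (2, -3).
H = 8859*sqrt(2021)/4084441

With E = 64*u^2 + 1, F = 112*u*v, G = 196*v^2 + 1, L = 8/sqrt(64*u^2 + 196*v^2 + 1), M = 0, N = 14/sqrt(64*u^2 + 196*v^2 + 1), assemble
  H = (EN − 2FM + GL) / (2(EG − F²)) = (448*u^2 + 784*v^2 + 11)/(64*u^2 + 196*v^2 + 1)^(3/2).
At (u, v) = (2, -3): H = 8859*sqrt(2021)/4084441.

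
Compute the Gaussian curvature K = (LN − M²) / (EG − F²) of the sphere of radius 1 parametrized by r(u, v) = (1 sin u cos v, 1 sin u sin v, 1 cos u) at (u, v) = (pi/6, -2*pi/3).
K = 1

Coefficients of the first fundamental form: E = 1, F = 0, G = sin(u)^2.
Coefficients of the second fundamental form: L = -sin(u)/Abs(sin(u)), M = 0, N = -sin(u)^3/Abs(sin(u)).
Assemble K = (LN − M²)/(EG − F²) = 1. At (u, v) = (pi/6, -2*pi/3): K = 1.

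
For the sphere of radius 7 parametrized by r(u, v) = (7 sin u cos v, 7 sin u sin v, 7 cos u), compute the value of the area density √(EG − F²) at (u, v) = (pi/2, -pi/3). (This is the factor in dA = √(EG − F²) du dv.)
√(EG − F²)|_{(pi/2, -pi/3)} = 49

E = 49, F = 0, G = 49*sin(u)^2, so EG − F² = 2401*sin(u)^2. Taking the positive square root: √(EG − F²) = 49*Abs(sin(u)). At (u, v) = (pi/2, -pi/3): 49.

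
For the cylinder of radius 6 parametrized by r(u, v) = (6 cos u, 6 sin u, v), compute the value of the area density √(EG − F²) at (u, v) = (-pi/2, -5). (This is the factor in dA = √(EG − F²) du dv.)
√(EG − F²)|_{(-pi/2, -5)} = 6

E = 36, F = 0, G = 1, so EG − F² = 36. Taking the positive square root: √(EG − F²) = 6. At (u, v) = (-pi/2, -5): 6.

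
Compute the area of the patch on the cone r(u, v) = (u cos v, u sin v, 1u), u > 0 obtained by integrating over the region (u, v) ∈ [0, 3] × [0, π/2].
Area = 9*sqrt(2)*pi/4

Area = ∫∫ √(EG − F²) du dv with √(EG − F²) = sqrt(2)*Abs(u). Integrating over [0, 3] × [0, π/2] gives 9*sqrt(2)*pi/4.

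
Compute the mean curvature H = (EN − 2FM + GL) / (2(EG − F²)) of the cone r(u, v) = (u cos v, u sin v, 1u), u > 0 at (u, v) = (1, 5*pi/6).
H = sqrt(2)/4

With E = 2, F = 0, G = u^2, L = 0, M = 0, N = sqrt(2)*u^2/(2*Abs(u)), assemble
  H = (EN − 2FM + GL) / (2(EG − F²)) = sqrt(2)/(4*Abs(u)).
At (u, v) = (1, 5*pi/6): H = sqrt(2)/4.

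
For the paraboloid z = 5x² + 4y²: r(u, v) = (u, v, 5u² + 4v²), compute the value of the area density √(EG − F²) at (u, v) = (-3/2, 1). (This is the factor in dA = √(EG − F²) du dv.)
√(EG − F²)|_{(-3/2, 1)} = sqrt(290)

E = 100*u^2 + 1, F = 80*u*v, G = 64*v^2 + 1, so EG − F² = 100*u^2 + 64*v^2 + 1. Taking the positive square root: √(EG − F²) = sqrt(100*u^2 + 64*v^2 + 1). At (u, v) = (-3/2, 1): sqrt(290).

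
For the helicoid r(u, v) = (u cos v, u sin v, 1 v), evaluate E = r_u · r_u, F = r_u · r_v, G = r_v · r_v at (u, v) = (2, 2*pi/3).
E = 1;  F = 0;  G = 5

Partials: r_u = (cos(v), sin(v), 0), r_v = (-u*sin(v), u*cos(v), 1). As functions of (u, v):
  E = r_u · r_u = 1,
  F = r_u · r_v = 0,
  G = r_v · r_v = u^2 + 1.
Evaluating at (u, v) = (2, 2*pi/3): E = 1, F = 0, G = 5.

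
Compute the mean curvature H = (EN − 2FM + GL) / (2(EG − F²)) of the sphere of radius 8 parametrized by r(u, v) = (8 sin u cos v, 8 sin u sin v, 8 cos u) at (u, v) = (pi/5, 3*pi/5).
H = -1/8

With E = 64, F = 0, G = 64*sin(u)^2, L = -8*sin(u)/Abs(sin(u)), M = 0, N = -8*sin(u)^3/Abs(sin(u)), assemble
  H = (EN − 2FM + GL) / (2(EG − F²)) = -sin(u)/(8*Abs(sin(u))).
At (u, v) = (pi/5, 3*pi/5): H = -1/8.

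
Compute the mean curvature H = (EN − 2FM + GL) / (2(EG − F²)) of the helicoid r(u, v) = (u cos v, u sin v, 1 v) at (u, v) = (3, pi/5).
H = 0

With E = 1, F = 0, G = u^2 + 1, L = 0, M = -1/sqrt(u^2 + 1), N = 0, assemble
  H = (EN − 2FM + GL) / (2(EG − F²)) = 0.
At (u, v) = (3, pi/5): H = 0.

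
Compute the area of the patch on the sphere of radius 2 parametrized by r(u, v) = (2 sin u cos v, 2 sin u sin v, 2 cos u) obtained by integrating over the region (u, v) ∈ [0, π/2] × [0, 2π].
Area = 8*pi

Area = ∫∫ √(EG − F²) du dv with √(EG − F²) = 4*Abs(sin(u)). Integrating over [0, π/2] × [0, 2π] gives 8*pi.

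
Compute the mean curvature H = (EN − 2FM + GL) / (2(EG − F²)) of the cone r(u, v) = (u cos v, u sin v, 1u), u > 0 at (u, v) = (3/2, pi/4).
H = sqrt(2)/6

With E = 2, F = 0, G = u^2, L = 0, M = 0, N = sqrt(2)*u^2/(2*Abs(u)), assemble
  H = (EN − 2FM + GL) / (2(EG − F²)) = sqrt(2)/(4*Abs(u)).
At (u, v) = (3/2, pi/4): H = sqrt(2)/6.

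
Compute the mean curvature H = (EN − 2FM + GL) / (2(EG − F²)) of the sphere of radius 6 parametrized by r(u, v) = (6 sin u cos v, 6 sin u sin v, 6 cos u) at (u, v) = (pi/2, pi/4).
H = -1/6

With E = 36, F = 0, G = 36*sin(u)^2, L = -6*sin(u)/Abs(sin(u)), M = 0, N = -6*sin(u)^3/Abs(sin(u)), assemble
  H = (EN − 2FM + GL) / (2(EG − F²)) = -sin(u)/(6*Abs(sin(u))).
At (u, v) = (pi/2, pi/4): H = -1/6.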